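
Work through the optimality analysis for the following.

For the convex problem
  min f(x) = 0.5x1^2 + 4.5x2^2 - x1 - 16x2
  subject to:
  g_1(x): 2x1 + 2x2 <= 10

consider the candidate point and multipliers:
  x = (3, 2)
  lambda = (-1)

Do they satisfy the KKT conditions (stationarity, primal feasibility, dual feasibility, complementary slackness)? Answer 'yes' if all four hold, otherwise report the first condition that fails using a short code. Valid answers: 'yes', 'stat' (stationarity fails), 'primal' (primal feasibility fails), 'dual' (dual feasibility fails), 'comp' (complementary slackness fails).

Gradient of f: grad f(x) = Q x + c = (2, 2)
Constraint values g_i(x) = a_i^T x - b_i:
  g_1((3, 2)) = 0
Stationarity residual: grad f(x) + sum_i lambda_i a_i = (0, 0)
  -> stationarity OK
Primal feasibility (all g_i <= 0): OK
Dual feasibility (all lambda_i >= 0): FAILS
Complementary slackness (lambda_i * g_i(x) = 0 for all i): OK

Verdict: the first failing condition is dual_feasibility -> dual.

dual


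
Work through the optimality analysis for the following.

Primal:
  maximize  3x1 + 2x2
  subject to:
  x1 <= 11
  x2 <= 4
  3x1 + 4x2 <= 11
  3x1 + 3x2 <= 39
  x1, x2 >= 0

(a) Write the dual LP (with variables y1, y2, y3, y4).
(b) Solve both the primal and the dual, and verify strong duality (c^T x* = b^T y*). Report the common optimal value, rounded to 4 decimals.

The standard primal-dual pair for 'max c^T x s.t. A x <= b, x >= 0' is:
  Dual:  min b^T y  s.t.  A^T y >= c,  y >= 0.

So the dual LP is:
  minimize  11y1 + 4y2 + 11y3 + 39y4
  subject to:
    y1 + 3y3 + 3y4 >= 3
    y2 + 4y3 + 3y4 >= 2
    y1, y2, y3, y4 >= 0

Solving the primal: x* = (3.6667, 0).
  primal value c^T x* = 11.
Solving the dual: y* = (0, 0, 1, 0).
  dual value b^T y* = 11.
Strong duality: c^T x* = b^T y*. Confirmed.

11


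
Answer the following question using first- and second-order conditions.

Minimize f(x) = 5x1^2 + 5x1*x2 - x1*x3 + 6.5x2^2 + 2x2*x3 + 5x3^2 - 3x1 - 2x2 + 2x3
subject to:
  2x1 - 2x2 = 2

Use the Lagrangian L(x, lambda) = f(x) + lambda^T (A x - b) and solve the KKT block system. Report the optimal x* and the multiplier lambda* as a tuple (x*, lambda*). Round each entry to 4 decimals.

Form the Lagrangian:
  L(x, lambda) = (1/2) x^T Q x + c^T x + lambda^T (A x - b)
Stationarity (grad_x L = 0): Q x + c + A^T lambda = 0.
Primal feasibility: A x = b.

This gives the KKT block system:
  [ Q   A^T ] [ x     ]   [-c ]
  [ A    0  ] [ lambda ] = [ b ]

Solving the linear system:
  x*      = (0.6991, -0.3009, -0.0699)
  lambda* = (-1.2781)
  f(x*)   = 0.4605

x* = (0.6991, -0.3009, -0.0699), lambda* = (-1.2781)


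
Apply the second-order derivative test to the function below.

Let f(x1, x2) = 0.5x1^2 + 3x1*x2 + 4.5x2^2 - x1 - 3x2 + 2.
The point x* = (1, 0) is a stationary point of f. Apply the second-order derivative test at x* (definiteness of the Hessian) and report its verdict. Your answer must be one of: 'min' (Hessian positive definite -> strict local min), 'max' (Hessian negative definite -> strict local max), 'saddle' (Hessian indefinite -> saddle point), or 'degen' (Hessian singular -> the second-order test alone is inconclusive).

Compute the Hessian H = grad^2 f:
  H = [[1, 3], [3, 9]]
Verify stationarity: grad f(x*) = H x* + g = (0, 0).
Eigenvalues of H: 0, 10.
H has a zero eigenvalue (singular; positive semidefinite but not definite), so H is neither positive definite, negative definite, nor indefinite. The second-order test alone is inconclusive -> degen.
(Indeed, f is constant along the null direction of H through x*, so x* is not a strict local extremum.)

degen


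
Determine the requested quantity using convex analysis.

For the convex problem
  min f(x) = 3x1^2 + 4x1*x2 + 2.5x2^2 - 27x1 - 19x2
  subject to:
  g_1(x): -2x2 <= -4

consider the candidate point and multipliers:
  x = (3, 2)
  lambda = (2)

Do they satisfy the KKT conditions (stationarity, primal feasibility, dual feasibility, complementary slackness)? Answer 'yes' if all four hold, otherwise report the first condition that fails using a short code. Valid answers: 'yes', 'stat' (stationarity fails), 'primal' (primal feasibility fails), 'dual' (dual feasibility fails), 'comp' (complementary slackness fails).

Gradient of f: grad f(x) = Q x + c = (-1, 3)
Constraint values g_i(x) = a_i^T x - b_i:
  g_1((3, 2)) = 0
Stationarity residual: grad f(x) + sum_i lambda_i a_i = (-1, -1)
  -> stationarity FAILS
Primal feasibility (all g_i <= 0): OK
Dual feasibility (all lambda_i >= 0): OK
Complementary slackness (lambda_i * g_i(x) = 0 for all i): OK

Verdict: the first failing condition is stationarity -> stat.

stat


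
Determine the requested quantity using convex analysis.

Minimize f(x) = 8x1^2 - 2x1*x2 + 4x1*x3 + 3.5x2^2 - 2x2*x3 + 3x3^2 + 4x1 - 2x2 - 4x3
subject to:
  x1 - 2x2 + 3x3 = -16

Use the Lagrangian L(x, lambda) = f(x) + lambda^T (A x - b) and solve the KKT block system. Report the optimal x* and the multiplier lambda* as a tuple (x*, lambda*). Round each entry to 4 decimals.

Form the Lagrangian:
  L(x, lambda) = (1/2) x^T Q x + c^T x + lambda^T (A x - b)
Stationarity (grad_x L = 0): Q x + c + A^T lambda = 0.
Primal feasibility: A x = b.

This gives the KKT block system:
  [ Q   A^T ] [ x     ]   [-c ]
  [ A    0  ] [ lambda ] = [ b ]

Solving the linear system:
  x*      = (0.381, 2.1905, -4)
  lambda* = (10.2857)
  f(x*)   = 88.8571

x* = (0.381, 2.1905, -4), lambda* = (10.2857)


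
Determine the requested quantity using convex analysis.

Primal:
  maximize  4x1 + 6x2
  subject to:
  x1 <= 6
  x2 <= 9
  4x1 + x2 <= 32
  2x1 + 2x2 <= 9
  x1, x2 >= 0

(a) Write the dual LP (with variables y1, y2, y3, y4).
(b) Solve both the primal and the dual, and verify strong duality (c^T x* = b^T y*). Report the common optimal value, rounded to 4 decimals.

The standard primal-dual pair for 'max c^T x s.t. A x <= b, x >= 0' is:
  Dual:  min b^T y  s.t.  A^T y >= c,  y >= 0.

So the dual LP is:
  minimize  6y1 + 9y2 + 32y3 + 9y4
  subject to:
    y1 + 4y3 + 2y4 >= 4
    y2 + y3 + 2y4 >= 6
    y1, y2, y3, y4 >= 0

Solving the primal: x* = (0, 4.5).
  primal value c^T x* = 27.
Solving the dual: y* = (0, 0, 0, 3).
  dual value b^T y* = 27.
Strong duality: c^T x* = b^T y*. Confirmed.

27


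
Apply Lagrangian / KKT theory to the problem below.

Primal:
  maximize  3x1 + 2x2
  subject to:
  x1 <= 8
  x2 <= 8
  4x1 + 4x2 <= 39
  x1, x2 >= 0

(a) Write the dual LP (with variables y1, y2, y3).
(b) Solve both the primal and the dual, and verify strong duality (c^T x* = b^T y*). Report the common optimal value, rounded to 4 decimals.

The standard primal-dual pair for 'max c^T x s.t. A x <= b, x >= 0' is:
  Dual:  min b^T y  s.t.  A^T y >= c,  y >= 0.

So the dual LP is:
  minimize  8y1 + 8y2 + 39y3
  subject to:
    y1 + 4y3 >= 3
    y2 + 4y3 >= 2
    y1, y2, y3 >= 0

Solving the primal: x* = (8, 1.75).
  primal value c^T x* = 27.5.
Solving the dual: y* = (1, 0, 0.5).
  dual value b^T y* = 27.5.
Strong duality: c^T x* = b^T y*. Confirmed.

27.5


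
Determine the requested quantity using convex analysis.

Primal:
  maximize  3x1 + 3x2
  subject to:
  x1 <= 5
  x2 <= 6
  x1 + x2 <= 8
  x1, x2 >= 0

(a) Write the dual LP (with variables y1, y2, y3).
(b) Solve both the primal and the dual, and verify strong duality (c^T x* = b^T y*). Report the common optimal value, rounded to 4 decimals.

The standard primal-dual pair for 'max c^T x s.t. A x <= b, x >= 0' is:
  Dual:  min b^T y  s.t.  A^T y >= c,  y >= 0.

So the dual LP is:
  minimize  5y1 + 6y2 + 8y3
  subject to:
    y1 + y3 >= 3
    y2 + y3 >= 3
    y1, y2, y3 >= 0

Solving the primal: x* = (2, 6).
  primal value c^T x* = 24.
Solving the dual: y* = (0, 0, 3).
  dual value b^T y* = 24.
Strong duality: c^T x* = b^T y*. Confirmed.

24


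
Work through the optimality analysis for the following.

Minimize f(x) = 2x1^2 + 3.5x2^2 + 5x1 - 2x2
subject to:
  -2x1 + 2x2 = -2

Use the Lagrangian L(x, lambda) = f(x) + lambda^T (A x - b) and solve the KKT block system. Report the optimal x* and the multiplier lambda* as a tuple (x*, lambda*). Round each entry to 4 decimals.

Form the Lagrangian:
  L(x, lambda) = (1/2) x^T Q x + c^T x + lambda^T (A x - b)
Stationarity (grad_x L = 0): Q x + c + A^T lambda = 0.
Primal feasibility: A x = b.

This gives the KKT block system:
  [ Q   A^T ] [ x     ]   [-c ]
  [ A    0  ] [ lambda ] = [ b ]

Solving the linear system:
  x*      = (0.3636, -0.6364)
  lambda* = (3.2273)
  f(x*)   = 4.7727

x* = (0.3636, -0.6364), lambda* = (3.2273)


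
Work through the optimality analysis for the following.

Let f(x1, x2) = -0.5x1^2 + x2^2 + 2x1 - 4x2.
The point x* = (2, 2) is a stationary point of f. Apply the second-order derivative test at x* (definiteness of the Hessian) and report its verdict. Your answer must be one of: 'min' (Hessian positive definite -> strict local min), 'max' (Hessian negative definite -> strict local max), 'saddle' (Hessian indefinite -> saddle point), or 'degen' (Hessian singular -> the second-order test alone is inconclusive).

Compute the Hessian H = grad^2 f:
  H = [[-1, 0], [0, 2]]
Verify stationarity: grad f(x*) = H x* + g = (0, 0).
Eigenvalues of H: -1, 2.
Eigenvalues have mixed signs, so H is indefinite -> x* is a saddle point.

saddle


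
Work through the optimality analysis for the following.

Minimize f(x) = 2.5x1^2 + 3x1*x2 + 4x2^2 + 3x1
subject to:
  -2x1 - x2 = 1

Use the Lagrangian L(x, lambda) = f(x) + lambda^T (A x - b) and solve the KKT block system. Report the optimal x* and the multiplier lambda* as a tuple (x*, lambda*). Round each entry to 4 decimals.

Form the Lagrangian:
  L(x, lambda) = (1/2) x^T Q x + c^T x + lambda^T (A x - b)
Stationarity (grad_x L = 0): Q x + c + A^T lambda = 0.
Primal feasibility: A x = b.

This gives the KKT block system:
  [ Q   A^T ] [ x     ]   [-c ]
  [ A    0  ] [ lambda ] = [ b ]

Solving the linear system:
  x*      = (-0.64, 0.28)
  lambda* = (0.32)
  f(x*)   = -1.12

x* = (-0.64, 0.28), lambda* = (0.32)


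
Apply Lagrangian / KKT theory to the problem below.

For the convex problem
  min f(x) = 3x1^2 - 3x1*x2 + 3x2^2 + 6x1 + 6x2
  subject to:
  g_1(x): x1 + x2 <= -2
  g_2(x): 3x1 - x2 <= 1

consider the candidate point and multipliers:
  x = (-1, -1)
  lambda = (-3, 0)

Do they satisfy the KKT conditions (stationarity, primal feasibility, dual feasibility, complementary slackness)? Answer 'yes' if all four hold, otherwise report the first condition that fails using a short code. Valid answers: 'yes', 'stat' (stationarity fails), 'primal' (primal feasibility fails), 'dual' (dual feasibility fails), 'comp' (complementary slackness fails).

Gradient of f: grad f(x) = Q x + c = (3, 3)
Constraint values g_i(x) = a_i^T x - b_i:
  g_1((-1, -1)) = 0
  g_2((-1, -1)) = -3
Stationarity residual: grad f(x) + sum_i lambda_i a_i = (0, 0)
  -> stationarity OK
Primal feasibility (all g_i <= 0): OK
Dual feasibility (all lambda_i >= 0): FAILS
Complementary slackness (lambda_i * g_i(x) = 0 for all i): OK

Verdict: the first failing condition is dual_feasibility -> dual.

dual


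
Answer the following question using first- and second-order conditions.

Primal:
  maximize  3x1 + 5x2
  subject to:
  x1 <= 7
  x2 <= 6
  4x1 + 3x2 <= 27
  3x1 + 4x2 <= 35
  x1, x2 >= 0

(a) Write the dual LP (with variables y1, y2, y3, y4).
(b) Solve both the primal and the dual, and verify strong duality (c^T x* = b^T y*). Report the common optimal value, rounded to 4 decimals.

The standard primal-dual pair for 'max c^T x s.t. A x <= b, x >= 0' is:
  Dual:  min b^T y  s.t.  A^T y >= c,  y >= 0.

So the dual LP is:
  minimize  7y1 + 6y2 + 27y3 + 35y4
  subject to:
    y1 + 4y3 + 3y4 >= 3
    y2 + 3y3 + 4y4 >= 5
    y1, y2, y3, y4 >= 0

Solving the primal: x* = (2.25, 6).
  primal value c^T x* = 36.75.
Solving the dual: y* = (0, 2.75, 0.75, 0).
  dual value b^T y* = 36.75.
Strong duality: c^T x* = b^T y*. Confirmed.

36.75


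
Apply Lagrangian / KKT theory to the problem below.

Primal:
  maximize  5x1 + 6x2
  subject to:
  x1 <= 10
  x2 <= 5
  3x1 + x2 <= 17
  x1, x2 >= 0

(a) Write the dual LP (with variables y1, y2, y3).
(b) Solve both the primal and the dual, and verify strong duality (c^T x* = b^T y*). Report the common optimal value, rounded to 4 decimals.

The standard primal-dual pair for 'max c^T x s.t. A x <= b, x >= 0' is:
  Dual:  min b^T y  s.t.  A^T y >= c,  y >= 0.

So the dual LP is:
  minimize  10y1 + 5y2 + 17y3
  subject to:
    y1 + 3y3 >= 5
    y2 + y3 >= 6
    y1, y2, y3 >= 0

Solving the primal: x* = (4, 5).
  primal value c^T x* = 50.
Solving the dual: y* = (0, 4.3333, 1.6667).
  dual value b^T y* = 50.
Strong duality: c^T x* = b^T y*. Confirmed.

50


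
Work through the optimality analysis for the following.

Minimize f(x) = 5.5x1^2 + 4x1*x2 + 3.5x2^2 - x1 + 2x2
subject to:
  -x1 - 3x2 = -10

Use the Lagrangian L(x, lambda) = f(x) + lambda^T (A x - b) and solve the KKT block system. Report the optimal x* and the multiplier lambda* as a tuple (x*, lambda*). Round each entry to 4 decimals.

Form the Lagrangian:
  L(x, lambda) = (1/2) x^T Q x + c^T x + lambda^T (A x - b)
Stationarity (grad_x L = 0): Q x + c + A^T lambda = 0.
Primal feasibility: A x = b.

This gives the KKT block system:
  [ Q   A^T ] [ x     ]   [-c ]
  [ A    0  ] [ lambda ] = [ b ]

Solving the linear system:
  x*      = (-0.4268, 3.4756)
  lambda* = (8.2073)
  f(x*)   = 44.7256

x* = (-0.4268, 3.4756), lambda* = (8.2073)


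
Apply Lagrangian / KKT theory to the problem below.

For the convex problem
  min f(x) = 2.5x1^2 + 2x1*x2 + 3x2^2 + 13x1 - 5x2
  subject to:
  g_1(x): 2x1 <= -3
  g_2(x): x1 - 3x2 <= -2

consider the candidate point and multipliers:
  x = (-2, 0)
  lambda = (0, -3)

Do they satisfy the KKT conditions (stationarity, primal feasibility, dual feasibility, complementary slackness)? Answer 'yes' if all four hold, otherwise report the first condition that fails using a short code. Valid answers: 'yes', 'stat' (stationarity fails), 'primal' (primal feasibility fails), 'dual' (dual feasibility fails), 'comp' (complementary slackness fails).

Gradient of f: grad f(x) = Q x + c = (3, -9)
Constraint values g_i(x) = a_i^T x - b_i:
  g_1((-2, 0)) = -1
  g_2((-2, 0)) = 0
Stationarity residual: grad f(x) + sum_i lambda_i a_i = (0, 0)
  -> stationarity OK
Primal feasibility (all g_i <= 0): OK
Dual feasibility (all lambda_i >= 0): FAILS
Complementary slackness (lambda_i * g_i(x) = 0 for all i): OK

Verdict: the first failing condition is dual_feasibility -> dual.

dual


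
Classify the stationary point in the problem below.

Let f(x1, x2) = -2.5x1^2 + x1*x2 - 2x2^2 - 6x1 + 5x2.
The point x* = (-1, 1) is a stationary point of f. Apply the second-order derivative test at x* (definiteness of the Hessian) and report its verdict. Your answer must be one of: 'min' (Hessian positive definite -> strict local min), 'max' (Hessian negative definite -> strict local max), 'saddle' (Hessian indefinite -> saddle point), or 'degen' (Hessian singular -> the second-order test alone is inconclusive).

Compute the Hessian H = grad^2 f:
  H = [[-5, 1], [1, -4]]
Verify stationarity: grad f(x*) = H x* + g = (0, 0).
Eigenvalues of H: -5.618, -3.382.
Both eigenvalues < 0, so H is negative definite -> x* is a strict local max.

max


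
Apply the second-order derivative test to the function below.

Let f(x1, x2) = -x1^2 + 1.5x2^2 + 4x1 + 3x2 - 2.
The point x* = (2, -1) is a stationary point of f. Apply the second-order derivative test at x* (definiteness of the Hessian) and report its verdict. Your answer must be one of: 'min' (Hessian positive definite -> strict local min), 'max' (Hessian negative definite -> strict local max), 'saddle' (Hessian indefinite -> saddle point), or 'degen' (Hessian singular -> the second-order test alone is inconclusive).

Compute the Hessian H = grad^2 f:
  H = [[-2, 0], [0, 3]]
Verify stationarity: grad f(x*) = H x* + g = (0, 0).
Eigenvalues of H: -2, 3.
Eigenvalues have mixed signs, so H is indefinite -> x* is a saddle point.

saddle


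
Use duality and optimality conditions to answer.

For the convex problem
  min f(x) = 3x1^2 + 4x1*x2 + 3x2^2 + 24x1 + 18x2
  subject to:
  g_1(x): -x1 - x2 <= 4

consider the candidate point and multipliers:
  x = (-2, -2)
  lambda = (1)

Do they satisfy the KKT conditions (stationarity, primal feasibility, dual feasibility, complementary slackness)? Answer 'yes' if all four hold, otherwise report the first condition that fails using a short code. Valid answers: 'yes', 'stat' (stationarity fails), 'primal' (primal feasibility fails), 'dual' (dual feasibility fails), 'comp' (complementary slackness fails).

Gradient of f: grad f(x) = Q x + c = (4, -2)
Constraint values g_i(x) = a_i^T x - b_i:
  g_1((-2, -2)) = 0
Stationarity residual: grad f(x) + sum_i lambda_i a_i = (3, -3)
  -> stationarity FAILS
Primal feasibility (all g_i <= 0): OK
Dual feasibility (all lambda_i >= 0): OK
Complementary slackness (lambda_i * g_i(x) = 0 for all i): OK

Verdict: the first failing condition is stationarity -> stat.

stat


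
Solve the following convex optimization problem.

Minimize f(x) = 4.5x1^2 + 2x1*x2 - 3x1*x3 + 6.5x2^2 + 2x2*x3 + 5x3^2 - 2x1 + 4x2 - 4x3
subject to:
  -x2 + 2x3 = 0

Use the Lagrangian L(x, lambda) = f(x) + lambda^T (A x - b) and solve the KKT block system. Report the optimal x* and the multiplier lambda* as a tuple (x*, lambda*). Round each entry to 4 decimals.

Form the Lagrangian:
  L(x, lambda) = (1/2) x^T Q x + c^T x + lambda^T (A x - b)
Stationarity (grad_x L = 0): Q x + c + A^T lambda = 0.
Primal feasibility: A x = b.

This gives the KKT block system:
  [ Q   A^T ] [ x     ]   [-c ]
  [ A    0  ] [ lambda ] = [ b ]

Solving the linear system:
  x*      = (0.2289, -0.1208, -0.0604)
  lambda* = (2.7663)
  f(x*)   = -0.3498

x* = (0.2289, -0.1208, -0.0604), lambda* = (2.7663)


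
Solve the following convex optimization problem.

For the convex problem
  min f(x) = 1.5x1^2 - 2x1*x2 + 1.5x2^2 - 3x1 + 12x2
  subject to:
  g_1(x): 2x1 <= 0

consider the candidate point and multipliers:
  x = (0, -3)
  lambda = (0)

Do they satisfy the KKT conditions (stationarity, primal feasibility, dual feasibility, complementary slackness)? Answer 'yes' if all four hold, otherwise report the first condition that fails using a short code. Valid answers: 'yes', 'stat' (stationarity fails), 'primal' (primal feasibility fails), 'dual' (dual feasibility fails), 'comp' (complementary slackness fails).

Gradient of f: grad f(x) = Q x + c = (3, 3)
Constraint values g_i(x) = a_i^T x - b_i:
  g_1((0, -3)) = 0
Stationarity residual: grad f(x) + sum_i lambda_i a_i = (3, 3)
  -> stationarity FAILS
Primal feasibility (all g_i <= 0): OK
Dual feasibility (all lambda_i >= 0): OK
Complementary slackness (lambda_i * g_i(x) = 0 for all i): OK

Verdict: the first failing condition is stationarity -> stat.

stat


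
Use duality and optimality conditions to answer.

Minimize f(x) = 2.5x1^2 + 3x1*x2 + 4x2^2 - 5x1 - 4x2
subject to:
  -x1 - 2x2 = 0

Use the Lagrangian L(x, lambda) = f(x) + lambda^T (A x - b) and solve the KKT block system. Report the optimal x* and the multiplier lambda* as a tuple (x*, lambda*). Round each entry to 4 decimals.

Form the Lagrangian:
  L(x, lambda) = (1/2) x^T Q x + c^T x + lambda^T (A x - b)
Stationarity (grad_x L = 0): Q x + c + A^T lambda = 0.
Primal feasibility: A x = b.

This gives the KKT block system:
  [ Q   A^T ] [ x     ]   [-c ]
  [ A    0  ] [ lambda ] = [ b ]

Solving the linear system:
  x*      = (0.75, -0.375)
  lambda* = (-2.375)
  f(x*)   = -1.125

x* = (0.75, -0.375), lambda* = (-2.375)


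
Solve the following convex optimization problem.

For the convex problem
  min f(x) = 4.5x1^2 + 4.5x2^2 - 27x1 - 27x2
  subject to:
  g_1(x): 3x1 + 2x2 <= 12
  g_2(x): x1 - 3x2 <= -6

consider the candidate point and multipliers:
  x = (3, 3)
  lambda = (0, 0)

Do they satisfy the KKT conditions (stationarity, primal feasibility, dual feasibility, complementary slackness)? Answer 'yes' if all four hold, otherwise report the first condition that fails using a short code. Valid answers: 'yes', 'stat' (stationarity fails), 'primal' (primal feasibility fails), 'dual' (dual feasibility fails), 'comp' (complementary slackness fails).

Gradient of f: grad f(x) = Q x + c = (0, 0)
Constraint values g_i(x) = a_i^T x - b_i:
  g_1((3, 3)) = 3
  g_2((3, 3)) = 0
Stationarity residual: grad f(x) + sum_i lambda_i a_i = (0, 0)
  -> stationarity OK
Primal feasibility (all g_i <= 0): FAILS
Dual feasibility (all lambda_i >= 0): OK
Complementary slackness (lambda_i * g_i(x) = 0 for all i): OK

Verdict: the first failing condition is primal_feasibility -> primal.

primal


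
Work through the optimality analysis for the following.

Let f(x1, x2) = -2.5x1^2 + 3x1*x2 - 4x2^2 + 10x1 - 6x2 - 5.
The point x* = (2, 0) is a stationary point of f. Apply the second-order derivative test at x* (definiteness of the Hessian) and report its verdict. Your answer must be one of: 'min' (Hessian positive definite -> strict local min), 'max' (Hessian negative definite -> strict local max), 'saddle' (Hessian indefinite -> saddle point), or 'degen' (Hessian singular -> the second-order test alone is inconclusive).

Compute the Hessian H = grad^2 f:
  H = [[-5, 3], [3, -8]]
Verify stationarity: grad f(x*) = H x* + g = (0, 0).
Eigenvalues of H: -9.8541, -3.1459.
Both eigenvalues < 0, so H is negative definite -> x* is a strict local max.

max


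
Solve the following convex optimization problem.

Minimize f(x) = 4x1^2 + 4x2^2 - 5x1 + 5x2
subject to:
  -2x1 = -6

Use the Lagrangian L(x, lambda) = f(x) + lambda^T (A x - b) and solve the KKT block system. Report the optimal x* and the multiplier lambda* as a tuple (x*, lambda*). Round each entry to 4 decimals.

Form the Lagrangian:
  L(x, lambda) = (1/2) x^T Q x + c^T x + lambda^T (A x - b)
Stationarity (grad_x L = 0): Q x + c + A^T lambda = 0.
Primal feasibility: A x = b.

This gives the KKT block system:
  [ Q   A^T ] [ x     ]   [-c ]
  [ A    0  ] [ lambda ] = [ b ]

Solving the linear system:
  x*      = (3, -0.625)
  lambda* = (9.5)
  f(x*)   = 19.4375

x* = (3, -0.625), lambda* = (9.5)


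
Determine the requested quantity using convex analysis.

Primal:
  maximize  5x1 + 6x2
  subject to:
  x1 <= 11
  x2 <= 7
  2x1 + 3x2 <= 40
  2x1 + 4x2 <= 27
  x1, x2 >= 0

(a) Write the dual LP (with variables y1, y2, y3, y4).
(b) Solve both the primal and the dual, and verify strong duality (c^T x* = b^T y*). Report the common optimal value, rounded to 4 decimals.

The standard primal-dual pair for 'max c^T x s.t. A x <= b, x >= 0' is:
  Dual:  min b^T y  s.t.  A^T y >= c,  y >= 0.

So the dual LP is:
  minimize  11y1 + 7y2 + 40y3 + 27y4
  subject to:
    y1 + 2y3 + 2y4 >= 5
    y2 + 3y3 + 4y4 >= 6
    y1, y2, y3, y4 >= 0

Solving the primal: x* = (11, 1.25).
  primal value c^T x* = 62.5.
Solving the dual: y* = (2, 0, 0, 1.5).
  dual value b^T y* = 62.5.
Strong duality: c^T x* = b^T y*. Confirmed.

62.5


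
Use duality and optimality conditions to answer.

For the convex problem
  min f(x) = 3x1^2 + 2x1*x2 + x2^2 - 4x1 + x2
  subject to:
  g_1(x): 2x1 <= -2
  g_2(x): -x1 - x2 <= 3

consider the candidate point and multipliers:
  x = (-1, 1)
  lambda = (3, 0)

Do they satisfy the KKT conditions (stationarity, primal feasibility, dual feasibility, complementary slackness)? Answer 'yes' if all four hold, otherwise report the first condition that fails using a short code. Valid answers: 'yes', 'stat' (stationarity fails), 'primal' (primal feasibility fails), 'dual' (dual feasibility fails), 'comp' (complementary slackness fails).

Gradient of f: grad f(x) = Q x + c = (-8, 1)
Constraint values g_i(x) = a_i^T x - b_i:
  g_1((-1, 1)) = 0
  g_2((-1, 1)) = -3
Stationarity residual: grad f(x) + sum_i lambda_i a_i = (-2, 1)
  -> stationarity FAILS
Primal feasibility (all g_i <= 0): OK
Dual feasibility (all lambda_i >= 0): OK
Complementary slackness (lambda_i * g_i(x) = 0 for all i): OK

Verdict: the first failing condition is stationarity -> stat.

stat


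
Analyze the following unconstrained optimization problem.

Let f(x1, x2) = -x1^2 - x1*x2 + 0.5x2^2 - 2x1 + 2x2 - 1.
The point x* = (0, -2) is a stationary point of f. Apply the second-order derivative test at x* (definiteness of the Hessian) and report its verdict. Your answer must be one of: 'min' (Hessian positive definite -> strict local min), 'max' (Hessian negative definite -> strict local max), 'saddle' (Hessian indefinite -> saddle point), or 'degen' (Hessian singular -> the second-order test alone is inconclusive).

Compute the Hessian H = grad^2 f:
  H = [[-2, -1], [-1, 1]]
Verify stationarity: grad f(x*) = H x* + g = (0, 0).
Eigenvalues of H: -2.3028, 1.3028.
Eigenvalues have mixed signs, so H is indefinite -> x* is a saddle point.

saddle


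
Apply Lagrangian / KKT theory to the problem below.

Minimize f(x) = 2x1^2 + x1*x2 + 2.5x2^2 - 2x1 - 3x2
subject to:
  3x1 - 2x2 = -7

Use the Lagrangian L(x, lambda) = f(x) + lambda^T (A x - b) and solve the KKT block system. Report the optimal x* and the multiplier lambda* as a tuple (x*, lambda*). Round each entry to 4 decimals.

Form the Lagrangian:
  L(x, lambda) = (1/2) x^T Q x + c^T x + lambda^T (A x - b)
Stationarity (grad_x L = 0): Q x + c + A^T lambda = 0.
Primal feasibility: A x = b.

This gives the KKT block system:
  [ Q   A^T ] [ x     ]   [-c ]
  [ A    0  ] [ lambda ] = [ b ]

Solving the linear system:
  x*      = (-1.274, 1.589)
  lambda* = (1.8356)
  f(x*)   = 5.3151

x* = (-1.274, 1.589), lambda* = (1.8356)


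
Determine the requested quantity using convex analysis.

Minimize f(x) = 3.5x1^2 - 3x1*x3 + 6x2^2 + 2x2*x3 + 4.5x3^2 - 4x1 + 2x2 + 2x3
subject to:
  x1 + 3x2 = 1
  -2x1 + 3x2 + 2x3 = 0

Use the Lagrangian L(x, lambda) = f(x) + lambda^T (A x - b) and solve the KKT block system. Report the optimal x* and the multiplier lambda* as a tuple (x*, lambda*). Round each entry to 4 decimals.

Form the Lagrangian:
  L(x, lambda) = (1/2) x^T Q x + c^T x + lambda^T (A x - b)
Stationarity (grad_x L = 0): Q x + c + A^T lambda = 0.
Primal feasibility: A x = b.

This gives the KKT block system:
  [ Q   A^T ] [ x     ]   [-c ]
  [ A    0  ] [ lambda ] = [ b ]

Solving the linear system:
  x*      = (0.3934, 0.2022, 0.09)
  lambda* = (-0.5182, -1.0174)
  f(x*)   = -0.2354

x* = (0.3934, 0.2022, 0.09), lambda* = (-0.5182, -1.0174)


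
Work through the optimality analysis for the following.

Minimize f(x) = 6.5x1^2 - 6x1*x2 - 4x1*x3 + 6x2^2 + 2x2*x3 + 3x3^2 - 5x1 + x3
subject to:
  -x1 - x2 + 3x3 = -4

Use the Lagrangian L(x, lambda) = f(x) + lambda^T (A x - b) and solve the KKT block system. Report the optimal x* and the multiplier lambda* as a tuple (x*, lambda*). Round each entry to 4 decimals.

Form the Lagrangian:
  L(x, lambda) = (1/2) x^T Q x + c^T x + lambda^T (A x - b)
Stationarity (grad_x L = 0): Q x + c + A^T lambda = 0.
Primal feasibility: A x = b.

This gives the KKT block system:
  [ Q   A^T ] [ x     ]   [-c ]
  [ A    0  ] [ lambda ] = [ b ]

Solving the linear system:
  x*      = (0.4915, 0.5678, -0.9802)
  lambda* = (1.904)
  f(x*)   = 2.089

x* = (0.4915, 0.5678, -0.9802), lambda* = (1.904)


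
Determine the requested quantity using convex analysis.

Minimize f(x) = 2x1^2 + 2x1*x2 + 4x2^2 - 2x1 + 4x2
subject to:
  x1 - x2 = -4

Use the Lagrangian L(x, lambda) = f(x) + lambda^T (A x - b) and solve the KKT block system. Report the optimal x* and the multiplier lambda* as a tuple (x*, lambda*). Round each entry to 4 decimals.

Form the Lagrangian:
  L(x, lambda) = (1/2) x^T Q x + c^T x + lambda^T (A x - b)
Stationarity (grad_x L = 0): Q x + c + A^T lambda = 0.
Primal feasibility: A x = b.

This gives the KKT block system:
  [ Q   A^T ] [ x     ]   [-c ]
  [ A    0  ] [ lambda ] = [ b ]

Solving the linear system:
  x*      = (-2.625, 1.375)
  lambda* = (9.75)
  f(x*)   = 24.875

x* = (-2.625, 1.375), lambda* = (9.75)


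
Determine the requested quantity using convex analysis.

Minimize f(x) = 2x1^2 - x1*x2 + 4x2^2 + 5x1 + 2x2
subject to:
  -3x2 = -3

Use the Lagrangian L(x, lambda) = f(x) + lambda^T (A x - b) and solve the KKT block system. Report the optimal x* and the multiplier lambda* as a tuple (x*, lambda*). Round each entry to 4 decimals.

Form the Lagrangian:
  L(x, lambda) = (1/2) x^T Q x + c^T x + lambda^T (A x - b)
Stationarity (grad_x L = 0): Q x + c + A^T lambda = 0.
Primal feasibility: A x = b.

This gives the KKT block system:
  [ Q   A^T ] [ x     ]   [-c ]
  [ A    0  ] [ lambda ] = [ b ]

Solving the linear system:
  x*      = (-1, 1)
  lambda* = (3.6667)
  f(x*)   = 4

x* = (-1, 1), lambda* = (3.6667)


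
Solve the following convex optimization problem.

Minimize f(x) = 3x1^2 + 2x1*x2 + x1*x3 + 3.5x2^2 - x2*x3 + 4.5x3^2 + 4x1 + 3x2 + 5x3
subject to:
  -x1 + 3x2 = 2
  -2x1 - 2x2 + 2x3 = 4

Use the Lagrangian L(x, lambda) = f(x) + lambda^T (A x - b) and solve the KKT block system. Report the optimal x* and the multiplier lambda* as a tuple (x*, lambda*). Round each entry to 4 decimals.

Form the Lagrangian:
  L(x, lambda) = (1/2) x^T Q x + c^T x + lambda^T (A x - b)
Stationarity (grad_x L = 0): Q x + c + A^T lambda = 0.
Primal feasibility: A x = b.

This gives the KKT block system:
  [ Q   A^T ] [ x     ]   [-c ]
  [ A    0  ] [ lambda ] = [ b ]

Solving the linear system:
  x*      = (-1.8326, 0.0558, 0.2232)
  lambda* = (-1.5408, -2.5601)
  f(x*)   = 3.6373

x* = (-1.8326, 0.0558, 0.2232), lambda* = (-1.5408, -2.5601)


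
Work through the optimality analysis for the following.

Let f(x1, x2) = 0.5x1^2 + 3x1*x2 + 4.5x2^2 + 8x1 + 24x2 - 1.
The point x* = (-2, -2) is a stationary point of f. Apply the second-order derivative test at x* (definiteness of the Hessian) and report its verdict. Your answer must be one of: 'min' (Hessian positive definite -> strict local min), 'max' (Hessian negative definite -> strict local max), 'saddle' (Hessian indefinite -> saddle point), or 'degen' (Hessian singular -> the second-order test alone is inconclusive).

Compute the Hessian H = grad^2 f:
  H = [[1, 3], [3, 9]]
Verify stationarity: grad f(x*) = H x* + g = (0, 0).
Eigenvalues of H: 0, 10.
H has a zero eigenvalue (singular; positive semidefinite but not definite), so H is neither positive definite, negative definite, nor indefinite. The second-order test alone is inconclusive -> degen.
(Indeed, f is constant along the null direction of H through x*, so x* is not a strict local extremum.)

degen


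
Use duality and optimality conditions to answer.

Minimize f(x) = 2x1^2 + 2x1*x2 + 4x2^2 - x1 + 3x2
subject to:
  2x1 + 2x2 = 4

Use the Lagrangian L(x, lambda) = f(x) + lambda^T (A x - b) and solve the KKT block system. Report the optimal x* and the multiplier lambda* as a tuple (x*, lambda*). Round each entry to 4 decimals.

Form the Lagrangian:
  L(x, lambda) = (1/2) x^T Q x + c^T x + lambda^T (A x - b)
Stationarity (grad_x L = 0): Q x + c + A^T lambda = 0.
Primal feasibility: A x = b.

This gives the KKT block system:
  [ Q   A^T ] [ x     ]   [-c ]
  [ A    0  ] [ lambda ] = [ b ]

Solving the linear system:
  x*      = (2, 0)
  lambda* = (-3.5)
  f(x*)   = 6

x* = (2, 0), lambda* = (-3.5)


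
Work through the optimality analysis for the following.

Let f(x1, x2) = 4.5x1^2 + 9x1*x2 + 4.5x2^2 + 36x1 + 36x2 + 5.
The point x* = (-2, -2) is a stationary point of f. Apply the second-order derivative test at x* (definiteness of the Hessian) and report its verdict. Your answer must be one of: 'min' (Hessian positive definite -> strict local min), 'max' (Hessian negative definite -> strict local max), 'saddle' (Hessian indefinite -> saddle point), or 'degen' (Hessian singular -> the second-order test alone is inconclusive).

Compute the Hessian H = grad^2 f:
  H = [[9, 9], [9, 9]]
Verify stationarity: grad f(x*) = H x* + g = (0, 0).
Eigenvalues of H: 0, 18.
H has a zero eigenvalue (singular; positive semidefinite but not definite), so H is neither positive definite, negative definite, nor indefinite. The second-order test alone is inconclusive -> degen.
(Indeed, f is constant along the null direction of H through x*, so x* is not a strict local extremum.)

degen


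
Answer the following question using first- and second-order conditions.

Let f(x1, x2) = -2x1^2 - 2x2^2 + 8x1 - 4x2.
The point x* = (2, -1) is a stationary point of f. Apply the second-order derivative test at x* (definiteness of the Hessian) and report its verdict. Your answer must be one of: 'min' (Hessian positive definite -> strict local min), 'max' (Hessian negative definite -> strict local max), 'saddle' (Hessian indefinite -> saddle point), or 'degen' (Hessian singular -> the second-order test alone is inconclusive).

Compute the Hessian H = grad^2 f:
  H = [[-4, 0], [0, -4]]
Verify stationarity: grad f(x*) = H x* + g = (0, 0).
Eigenvalues of H: -4, -4.
Both eigenvalues < 0, so H is negative definite -> x* is a strict local max.

max


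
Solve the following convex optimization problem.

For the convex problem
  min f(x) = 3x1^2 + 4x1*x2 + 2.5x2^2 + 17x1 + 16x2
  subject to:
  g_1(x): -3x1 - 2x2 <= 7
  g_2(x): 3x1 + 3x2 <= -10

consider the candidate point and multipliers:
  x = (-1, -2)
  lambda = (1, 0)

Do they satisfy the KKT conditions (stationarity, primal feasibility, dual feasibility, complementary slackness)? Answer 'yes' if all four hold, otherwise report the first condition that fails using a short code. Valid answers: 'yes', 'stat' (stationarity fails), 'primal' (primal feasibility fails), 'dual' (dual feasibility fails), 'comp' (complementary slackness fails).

Gradient of f: grad f(x) = Q x + c = (3, 2)
Constraint values g_i(x) = a_i^T x - b_i:
  g_1((-1, -2)) = 0
  g_2((-1, -2)) = 1
Stationarity residual: grad f(x) + sum_i lambda_i a_i = (0, 0)
  -> stationarity OK
Primal feasibility (all g_i <= 0): FAILS
Dual feasibility (all lambda_i >= 0): OK
Complementary slackness (lambda_i * g_i(x) = 0 for all i): OK

Verdict: the first failing condition is primal_feasibility -> primal.

primal


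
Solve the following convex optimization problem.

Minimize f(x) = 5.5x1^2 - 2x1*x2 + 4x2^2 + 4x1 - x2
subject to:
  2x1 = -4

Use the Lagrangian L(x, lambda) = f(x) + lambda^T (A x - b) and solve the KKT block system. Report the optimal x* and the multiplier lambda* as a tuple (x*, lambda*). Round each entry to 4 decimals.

Form the Lagrangian:
  L(x, lambda) = (1/2) x^T Q x + c^T x + lambda^T (A x - b)
Stationarity (grad_x L = 0): Q x + c + A^T lambda = 0.
Primal feasibility: A x = b.

This gives the KKT block system:
  [ Q   A^T ] [ x     ]   [-c ]
  [ A    0  ] [ lambda ] = [ b ]

Solving the linear system:
  x*      = (-2, -0.375)
  lambda* = (8.625)
  f(x*)   = 13.4375

x* = (-2, -0.375), lambda* = (8.625)


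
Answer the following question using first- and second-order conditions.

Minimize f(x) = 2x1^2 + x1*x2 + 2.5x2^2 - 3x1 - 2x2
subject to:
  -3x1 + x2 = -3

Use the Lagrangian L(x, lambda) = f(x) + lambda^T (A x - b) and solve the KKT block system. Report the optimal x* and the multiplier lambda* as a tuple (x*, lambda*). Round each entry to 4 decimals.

Form the Lagrangian:
  L(x, lambda) = (1/2) x^T Q x + c^T x + lambda^T (A x - b)
Stationarity (grad_x L = 0): Q x + c + A^T lambda = 0.
Primal feasibility: A x = b.

This gives the KKT block system:
  [ Q   A^T ] [ x     ]   [-c ]
  [ A    0  ] [ lambda ] = [ b ]

Solving the linear system:
  x*      = (1.0364, 0.1091)
  lambda* = (0.4182)
  f(x*)   = -1.0364

x* = (1.0364, 0.1091), lambda* = (0.4182)


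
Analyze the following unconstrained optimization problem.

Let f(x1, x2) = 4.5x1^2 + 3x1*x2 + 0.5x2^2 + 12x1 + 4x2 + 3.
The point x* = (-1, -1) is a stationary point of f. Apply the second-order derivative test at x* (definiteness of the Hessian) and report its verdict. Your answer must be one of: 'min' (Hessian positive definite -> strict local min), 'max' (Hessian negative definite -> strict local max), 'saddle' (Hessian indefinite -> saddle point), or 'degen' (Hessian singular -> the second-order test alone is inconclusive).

Compute the Hessian H = grad^2 f:
  H = [[9, 3], [3, 1]]
Verify stationarity: grad f(x*) = H x* + g = (0, 0).
Eigenvalues of H: 0, 10.
H has a zero eigenvalue (singular; positive semidefinite but not definite), so H is neither positive definite, negative definite, nor indefinite. The second-order test alone is inconclusive -> degen.
(Indeed, f is constant along the null direction of H through x*, so x* is not a strict local extremum.)

degen


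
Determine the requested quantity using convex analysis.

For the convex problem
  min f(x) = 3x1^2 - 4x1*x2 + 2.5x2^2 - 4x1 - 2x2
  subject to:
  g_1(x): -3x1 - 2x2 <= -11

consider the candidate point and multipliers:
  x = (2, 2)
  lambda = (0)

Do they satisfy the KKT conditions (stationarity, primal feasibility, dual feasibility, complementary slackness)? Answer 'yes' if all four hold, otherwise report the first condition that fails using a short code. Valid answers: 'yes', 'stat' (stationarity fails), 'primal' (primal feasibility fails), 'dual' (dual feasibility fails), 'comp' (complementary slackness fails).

Gradient of f: grad f(x) = Q x + c = (0, 0)
Constraint values g_i(x) = a_i^T x - b_i:
  g_1((2, 2)) = 1
Stationarity residual: grad f(x) + sum_i lambda_i a_i = (0, 0)
  -> stationarity OK
Primal feasibility (all g_i <= 0): FAILS
Dual feasibility (all lambda_i >= 0): OK
Complementary slackness (lambda_i * g_i(x) = 0 for all i): OK

Verdict: the first failing condition is primal_feasibility -> primal.

primal


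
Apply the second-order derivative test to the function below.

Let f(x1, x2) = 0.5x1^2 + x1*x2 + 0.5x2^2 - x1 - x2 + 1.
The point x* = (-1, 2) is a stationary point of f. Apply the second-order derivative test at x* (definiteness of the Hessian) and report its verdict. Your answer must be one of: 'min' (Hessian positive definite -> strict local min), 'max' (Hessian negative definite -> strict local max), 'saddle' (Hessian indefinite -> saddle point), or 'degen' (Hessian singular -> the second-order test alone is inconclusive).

Compute the Hessian H = grad^2 f:
  H = [[1, 1], [1, 1]]
Verify stationarity: grad f(x*) = H x* + g = (0, 0).
Eigenvalues of H: 0, 2.
H has a zero eigenvalue (singular; positive semidefinite but not definite), so H is neither positive definite, negative definite, nor indefinite. The second-order test alone is inconclusive -> degen.
(Indeed, f is constant along the null direction of H through x*, so x* is not a strict local extremum.)

degen


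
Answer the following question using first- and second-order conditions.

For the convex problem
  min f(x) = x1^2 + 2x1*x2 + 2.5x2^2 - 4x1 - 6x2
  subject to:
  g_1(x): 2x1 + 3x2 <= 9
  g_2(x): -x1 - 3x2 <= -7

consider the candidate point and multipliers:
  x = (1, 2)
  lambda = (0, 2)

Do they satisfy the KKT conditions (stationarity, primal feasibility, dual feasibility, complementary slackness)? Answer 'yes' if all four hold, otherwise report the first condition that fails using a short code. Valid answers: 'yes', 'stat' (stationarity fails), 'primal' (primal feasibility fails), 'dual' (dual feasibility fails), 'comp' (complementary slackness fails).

Gradient of f: grad f(x) = Q x + c = (2, 6)
Constraint values g_i(x) = a_i^T x - b_i:
  g_1((1, 2)) = -1
  g_2((1, 2)) = 0
Stationarity residual: grad f(x) + sum_i lambda_i a_i = (0, 0)
  -> stationarity OK
Primal feasibility (all g_i <= 0): OK
Dual feasibility (all lambda_i >= 0): OK
Complementary slackness (lambda_i * g_i(x) = 0 for all i): OK

Verdict: yes, KKT holds.

yes


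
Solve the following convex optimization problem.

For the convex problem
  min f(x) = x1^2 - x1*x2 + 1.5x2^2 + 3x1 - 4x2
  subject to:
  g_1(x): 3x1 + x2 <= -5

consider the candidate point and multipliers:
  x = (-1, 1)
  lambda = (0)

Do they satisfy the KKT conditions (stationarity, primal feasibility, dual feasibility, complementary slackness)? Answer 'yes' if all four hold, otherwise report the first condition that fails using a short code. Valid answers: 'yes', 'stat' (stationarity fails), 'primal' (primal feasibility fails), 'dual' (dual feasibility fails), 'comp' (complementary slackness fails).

Gradient of f: grad f(x) = Q x + c = (0, 0)
Constraint values g_i(x) = a_i^T x - b_i:
  g_1((-1, 1)) = 3
Stationarity residual: grad f(x) + sum_i lambda_i a_i = (0, 0)
  -> stationarity OK
Primal feasibility (all g_i <= 0): FAILS
Dual feasibility (all lambda_i >= 0): OK
Complementary slackness (lambda_i * g_i(x) = 0 for all i): OK

Verdict: the first failing condition is primal_feasibility -> primal.

primal
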